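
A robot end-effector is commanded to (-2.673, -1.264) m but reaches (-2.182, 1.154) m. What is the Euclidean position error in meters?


dx = -2.182 - (-2.673) = 0.4910, dy = 1.154 - (-1.264) = 2.4180
err = sqrt(0.241081 + 5.846724) = 2.4673

2.4673 m


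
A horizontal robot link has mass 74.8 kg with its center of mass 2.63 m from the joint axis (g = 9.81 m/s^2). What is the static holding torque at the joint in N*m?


tau = m*g*L = 74.8 * 9.81 * 2.63 = 1929.8624

1929.8624 N*m


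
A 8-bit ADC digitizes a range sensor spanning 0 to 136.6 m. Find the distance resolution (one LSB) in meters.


res = range / 2^n = 136.6/2^8 = 136.6/256 = 0.5336

0.5336 m


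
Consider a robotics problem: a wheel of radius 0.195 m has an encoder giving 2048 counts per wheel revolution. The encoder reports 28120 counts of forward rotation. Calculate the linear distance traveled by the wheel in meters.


revs = 28120/2048 = 13.730469
d = revs * 2*pi*r = 13.730469 * 2*pi*0.195 = 16.8229

16.8229 m


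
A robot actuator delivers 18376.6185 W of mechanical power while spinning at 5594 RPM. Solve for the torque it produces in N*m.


omega = 5594 * 2*pi/60 = 585.802310 rad/s
tau = P / omega = 18376.6185 / 585.802310 = 31.3700

31.3700 N*m


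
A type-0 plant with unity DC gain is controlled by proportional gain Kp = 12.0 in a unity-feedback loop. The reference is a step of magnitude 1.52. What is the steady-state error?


e_ss = R/(1 + Kp) = 1.52/(1 + 12.0) = 1.52/13.0000 = 0.1169

0.1169


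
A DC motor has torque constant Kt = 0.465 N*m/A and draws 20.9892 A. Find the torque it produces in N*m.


tau = Kt * I = 0.465*20.9892 = 9.7600

9.7600 N*m


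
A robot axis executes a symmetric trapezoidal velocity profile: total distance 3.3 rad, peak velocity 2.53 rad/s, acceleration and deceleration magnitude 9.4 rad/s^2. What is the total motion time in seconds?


t_acc = v/a = 2.53/9.4 = 0.269149 s
d_acc = v^2/(2a) = 0.340473 rad (each ramp)
d_cruise = 3.3 - 2*0.340473 = 2.619054 rad
t_cruise = 2.619054/2.53 = 1.035199 s
t_total = 2*0.269149 + 1.035199 = 1.5735

1.5735 s


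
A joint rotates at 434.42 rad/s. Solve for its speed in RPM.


RPM = 434.42 * 60/(2*pi) = 4148.4054

4148.4054 RPM


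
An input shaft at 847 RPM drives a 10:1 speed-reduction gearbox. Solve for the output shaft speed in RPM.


omega_out = omega_in / N = 847 / 10 = 84.7000

84.7000 RPM


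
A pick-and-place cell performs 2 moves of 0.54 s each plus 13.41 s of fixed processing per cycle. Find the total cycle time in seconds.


T = 2*0.54 + 13.41 = 14.4900

14.4900 s


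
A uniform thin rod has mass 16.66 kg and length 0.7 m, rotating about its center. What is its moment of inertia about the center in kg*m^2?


I = (1/12)*m*L^2 = (1/12)*16.66*0.7^2 = 0.6803

0.6803 kg*m^2


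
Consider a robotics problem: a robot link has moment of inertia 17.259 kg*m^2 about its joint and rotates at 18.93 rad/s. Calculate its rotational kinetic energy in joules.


KE = (1/2)*I*omega^2 = 0.5*17.259*18.93^2 = 3092.3373

3092.3373 J


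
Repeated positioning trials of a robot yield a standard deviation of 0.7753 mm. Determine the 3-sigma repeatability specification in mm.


repeatability = 3*sigma = 3*0.7753 = 2.3259

2.3259 mm


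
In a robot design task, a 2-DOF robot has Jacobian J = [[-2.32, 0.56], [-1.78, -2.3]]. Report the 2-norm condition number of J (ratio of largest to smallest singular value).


JJ^T eigenvalues: trace(JJ^T) = 14.1544, det(JJ^T) = det(J)^2 = 40.10435584
s_max^2 = (14.1544 + sqrt(39.92961600))/2 = 10.23669426
s_min^2 = (14.1544 - sqrt(39.92961600))/2 = 3.91770574
kappa = s_max/s_min = sqrt(10.23669426/3.91770574) = 1.6165

1.6165


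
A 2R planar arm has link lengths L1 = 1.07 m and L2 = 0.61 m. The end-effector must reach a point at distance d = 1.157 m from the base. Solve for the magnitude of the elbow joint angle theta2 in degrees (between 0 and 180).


cos(th2) = (d^2 - L1^2 - L2^2)/(2*L1*L2) = (1.157^2 - 1.07^2 - 0.61^2)/(2*1.07*0.61) = -0.13662556
th2 = acos(-0.13662556) = 97.8526 deg

97.8526 degrees


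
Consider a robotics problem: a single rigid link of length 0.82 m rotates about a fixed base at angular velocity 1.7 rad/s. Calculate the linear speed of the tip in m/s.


v = L*omega = 0.82 * 1.7 = 1.3940

1.3940 m/s


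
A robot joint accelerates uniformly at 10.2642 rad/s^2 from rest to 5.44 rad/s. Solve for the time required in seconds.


t = delta_omega / alpha = 5.44 / 10.2642 = 0.5300

0.5300 s


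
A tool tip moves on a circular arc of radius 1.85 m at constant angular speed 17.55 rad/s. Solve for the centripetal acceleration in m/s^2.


a_c = omega^2 * r = 17.55^2 * 1.85 = 569.8046

569.8046 m/s^2


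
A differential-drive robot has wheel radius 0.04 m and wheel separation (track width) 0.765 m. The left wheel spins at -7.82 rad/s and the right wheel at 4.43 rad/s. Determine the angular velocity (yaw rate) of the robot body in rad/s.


omega = r*(wR - wL)/L = 0.04*(4.43 - (-7.82))/0.765 = 0.6405

0.6405 rad/s


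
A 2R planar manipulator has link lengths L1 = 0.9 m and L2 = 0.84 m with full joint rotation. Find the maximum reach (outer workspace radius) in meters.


r_max = L1 + L2 = 0.9 + 0.84 = 1.7400

1.7400 m


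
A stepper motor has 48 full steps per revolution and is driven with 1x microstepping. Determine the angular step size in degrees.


step = 360/(48*1) = 360/48 = 7.5000

7.5000 degrees


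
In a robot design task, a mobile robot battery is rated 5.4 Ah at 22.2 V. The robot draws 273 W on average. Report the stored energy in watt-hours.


E = capacity * V = 5.4*22.2 = 119.8800

119.8800 Wh


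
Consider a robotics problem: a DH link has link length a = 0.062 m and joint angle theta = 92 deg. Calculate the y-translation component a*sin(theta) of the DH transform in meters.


a*sin(theta) = 0.062*sin(92 deg) = 0.0620

0.0620 m


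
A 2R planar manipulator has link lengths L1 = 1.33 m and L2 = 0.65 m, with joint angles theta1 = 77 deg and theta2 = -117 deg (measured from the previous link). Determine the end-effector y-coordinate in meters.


y = L1*sin(th1) + L2*sin(th1+th2) = 1.33*sin(77 deg) + 0.65*sin(-40 deg) = 0.8781

0.8781 m


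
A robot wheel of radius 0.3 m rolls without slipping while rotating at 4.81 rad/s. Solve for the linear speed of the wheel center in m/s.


v = omega * r = 4.81 * 0.3 = 1.4430

1.4430 m/s


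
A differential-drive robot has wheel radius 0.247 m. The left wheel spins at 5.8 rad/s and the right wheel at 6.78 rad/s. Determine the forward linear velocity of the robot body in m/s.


v = r*(wR + wL)/2 = 0.247*(6.78 + 5.8)/2 = 1.5536

1.5536 m/s


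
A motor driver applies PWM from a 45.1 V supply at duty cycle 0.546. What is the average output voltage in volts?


V_avg = V_supply * D = 45.1*0.546 = 24.6246

24.6246 V


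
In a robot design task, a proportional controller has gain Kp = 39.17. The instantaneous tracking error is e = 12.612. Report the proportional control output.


u_P = Kp * e = 39.17 * 12.612 = 494.0120

494.0120


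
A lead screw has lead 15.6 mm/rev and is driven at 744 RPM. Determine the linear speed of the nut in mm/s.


v = lead * (RPM/60) = 15.6*744/60 = 193.4400

193.4400 mm/s


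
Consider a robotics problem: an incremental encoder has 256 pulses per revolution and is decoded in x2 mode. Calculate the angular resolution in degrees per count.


resolution = 360 / (PPR * 2) = 360 / 512 = 0.7031

0.7031 degrees


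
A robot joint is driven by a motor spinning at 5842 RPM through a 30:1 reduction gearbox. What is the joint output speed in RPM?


omega_joint = omega_motor / N = 5842 / 30 = 194.7333

194.7333 RPM


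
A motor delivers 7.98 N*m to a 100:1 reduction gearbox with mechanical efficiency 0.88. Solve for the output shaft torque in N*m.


tau_out = tau_in * N * eta = 7.98 * 100 * 0.88 = 702.2400

702.2400 N*m


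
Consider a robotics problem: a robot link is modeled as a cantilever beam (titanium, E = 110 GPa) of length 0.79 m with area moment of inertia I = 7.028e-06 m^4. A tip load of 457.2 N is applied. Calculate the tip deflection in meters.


delta = F*L^3/(3*E*I) = 457.2*0.79^3/(3*1.100e+11*7.028e-06)
      = 225.4174308/2319240 = 9.7195e-05

9.7195e-05 m


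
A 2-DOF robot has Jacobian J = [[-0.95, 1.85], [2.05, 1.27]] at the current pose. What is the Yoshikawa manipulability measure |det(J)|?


det(J) = -0.95*1.27 - (1.85)*(2.05) = -4.9990
|det(J)| = 4.9990

4.9990


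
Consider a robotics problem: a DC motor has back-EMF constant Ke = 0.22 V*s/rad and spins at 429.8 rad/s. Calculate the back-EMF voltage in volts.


V_emf = Ke * omega = 0.22*429.8 = 94.5560

94.5560 V


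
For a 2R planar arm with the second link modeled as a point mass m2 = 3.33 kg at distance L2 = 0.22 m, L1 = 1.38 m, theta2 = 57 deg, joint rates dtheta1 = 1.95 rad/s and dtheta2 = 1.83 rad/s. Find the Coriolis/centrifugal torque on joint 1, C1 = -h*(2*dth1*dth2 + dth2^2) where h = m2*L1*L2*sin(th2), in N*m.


h = m2*L1*L2*sin(th2) = 3.33*1.38*0.22*sin(57 deg) = 0.847886
C1 = -h*(2*1.95*1.83 + 1.83^2) = -0.847886*10.4859 = -8.8908

-8.8908 N*m


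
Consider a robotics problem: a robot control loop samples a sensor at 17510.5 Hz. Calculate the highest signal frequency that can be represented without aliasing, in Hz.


f_max = f_s/2 = 17510.5/2 = 8755.2500

8755.2500 Hz


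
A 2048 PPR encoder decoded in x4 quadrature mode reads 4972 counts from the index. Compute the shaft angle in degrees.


angle = counts * 360 / (PPR*4) = 4972 * 360 / 8192 = 218.4961

218.4961 degrees


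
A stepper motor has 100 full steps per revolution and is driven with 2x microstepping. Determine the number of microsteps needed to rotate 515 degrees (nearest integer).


step_size = 360/(100*2) = 360/200 = 1.800000 deg
n = 515/(360/200) = 515*200/360 = 286.1111 -> 286

286 steps


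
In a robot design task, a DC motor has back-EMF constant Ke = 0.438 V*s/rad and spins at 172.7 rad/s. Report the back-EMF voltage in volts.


V_emf = Ke * omega = 0.438*172.7 = 75.6426

75.6426 V


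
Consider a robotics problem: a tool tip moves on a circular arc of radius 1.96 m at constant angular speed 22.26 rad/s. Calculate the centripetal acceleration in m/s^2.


a_c = omega^2 * r = 22.26^2 * 1.96 = 971.1949

971.1949 m/s^2


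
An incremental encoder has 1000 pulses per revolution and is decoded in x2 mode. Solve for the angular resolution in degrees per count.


resolution = 360 / (PPR * 2) = 360 / 2000 = 0.1800

0.1800 degrees


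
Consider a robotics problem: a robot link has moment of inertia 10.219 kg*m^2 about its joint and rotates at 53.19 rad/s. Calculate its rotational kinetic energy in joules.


KE = (1/2)*I*omega^2 = 0.5*10.219*53.19^2 = 14455.6753

14455.6753 J


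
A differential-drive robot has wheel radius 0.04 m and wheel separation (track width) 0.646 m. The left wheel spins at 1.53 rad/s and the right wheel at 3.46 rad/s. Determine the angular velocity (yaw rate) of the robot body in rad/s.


omega = r*(wR - wL)/L = 0.04*(3.46 - (1.53))/0.646 = 0.1195

0.1195 rad/s


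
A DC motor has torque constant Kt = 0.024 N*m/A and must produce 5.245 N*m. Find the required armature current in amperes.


I = tau / Kt = 5.245/0.024 = 218.5417

218.5417 A


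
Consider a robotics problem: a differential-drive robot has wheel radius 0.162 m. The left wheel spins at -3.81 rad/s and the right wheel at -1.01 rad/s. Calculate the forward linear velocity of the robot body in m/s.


v = r*(wR + wL)/2 = 0.162*(-1.01 + -3.81)/2 = -0.3904

-0.3904 m/s


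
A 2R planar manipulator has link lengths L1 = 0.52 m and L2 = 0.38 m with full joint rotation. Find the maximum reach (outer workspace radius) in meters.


r_max = L1 + L2 = 0.52 + 0.38 = 0.9000

0.9000 m


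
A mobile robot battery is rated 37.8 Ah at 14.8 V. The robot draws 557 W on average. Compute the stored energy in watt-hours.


E = capacity * V = 37.8*14.8 = 559.4400

559.4400 Wh


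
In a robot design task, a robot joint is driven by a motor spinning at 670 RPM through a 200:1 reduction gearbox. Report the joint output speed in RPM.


omega_joint = omega_motor / N = 670 / 200 = 3.3500

3.3500 RPM


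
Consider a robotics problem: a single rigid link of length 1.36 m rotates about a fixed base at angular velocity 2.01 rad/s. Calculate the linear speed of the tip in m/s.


v = L*omega = 1.36 * 2.01 = 2.7336

2.7336 m/s


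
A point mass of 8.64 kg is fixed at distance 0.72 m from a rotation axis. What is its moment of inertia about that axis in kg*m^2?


I = m*r^2 = 8.64*0.72^2 = 4.4790

4.4790 kg*m^2


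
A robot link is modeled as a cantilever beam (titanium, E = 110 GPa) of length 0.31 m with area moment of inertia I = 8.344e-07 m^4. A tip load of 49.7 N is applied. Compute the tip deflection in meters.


delta = F*L^3/(3*E*I) = 49.7*0.31^3/(3*1.100e+11*8.344e-07)
      = 1.4806127/275352 = 5.3772e-06

5.3772e-06 m


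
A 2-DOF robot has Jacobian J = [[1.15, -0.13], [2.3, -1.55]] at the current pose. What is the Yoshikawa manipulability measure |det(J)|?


det(J) = 1.15*-1.55 - (-0.13)*(2.3) = -1.4835
|det(J)| = 1.4835

1.4835


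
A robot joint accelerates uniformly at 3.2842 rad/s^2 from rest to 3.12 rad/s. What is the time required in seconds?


t = delta_omega / alpha = 3.12 / 3.2842 = 0.9500

0.9500 s


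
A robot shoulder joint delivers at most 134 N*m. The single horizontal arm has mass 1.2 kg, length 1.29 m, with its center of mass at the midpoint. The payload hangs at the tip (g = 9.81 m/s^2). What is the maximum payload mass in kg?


tau_arm = m_arm*g*(L/2) = 1.2*9.81*1.29/2 = 7.5929 N*m
tau_payload = tau_max - tau_arm = 134 - 7.5929 = 126.4071
m_payload = tau_payload / (g*L) = 126.4071 / (9.81*1.29) = 9.9888

9.9888 kg


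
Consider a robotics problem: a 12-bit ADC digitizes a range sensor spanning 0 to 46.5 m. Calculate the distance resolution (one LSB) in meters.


res = range / 2^n = 46.5/2^12 = 46.5/4096 = 0.0114

0.0114 m


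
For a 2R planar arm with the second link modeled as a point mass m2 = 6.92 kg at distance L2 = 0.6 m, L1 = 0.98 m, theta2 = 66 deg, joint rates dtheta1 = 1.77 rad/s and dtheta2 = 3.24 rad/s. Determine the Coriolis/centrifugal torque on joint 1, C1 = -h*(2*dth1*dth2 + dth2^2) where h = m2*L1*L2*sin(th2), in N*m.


h = m2*L1*L2*sin(th2) = 6.92*0.98*0.6*sin(66 deg) = 3.717180
C1 = -h*(2*1.77*3.24 + 3.24^2) = -3.717180*21.9672 = -81.6560

-81.6560 N*m


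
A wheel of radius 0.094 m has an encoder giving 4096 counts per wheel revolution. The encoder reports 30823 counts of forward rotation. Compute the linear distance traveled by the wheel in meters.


revs = 30823/4096 = 7.525146
d = revs * 2*pi*r = 7.525146 * 2*pi*0.094 = 4.4445

4.4445 m


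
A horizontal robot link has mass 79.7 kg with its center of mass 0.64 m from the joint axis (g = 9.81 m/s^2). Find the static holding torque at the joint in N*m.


tau = m*g*L = 79.7 * 9.81 * 0.64 = 500.3885

500.3885 N*m


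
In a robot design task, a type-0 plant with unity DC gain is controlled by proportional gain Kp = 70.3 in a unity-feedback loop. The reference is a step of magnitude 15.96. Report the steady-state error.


e_ss = R/(1 + Kp) = 15.96/(1 + 70.3) = 15.96/71.3000 = 0.2238

0.2238


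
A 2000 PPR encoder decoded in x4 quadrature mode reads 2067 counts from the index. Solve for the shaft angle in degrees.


angle = counts * 360 / (PPR*4) = 2067 * 360 / 8000 = 93.0150

93.0150 degrees


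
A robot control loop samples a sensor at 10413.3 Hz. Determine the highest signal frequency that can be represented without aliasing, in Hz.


f_max = f_s/2 = 10413.3/2 = 5206.6500

5206.6500 Hz


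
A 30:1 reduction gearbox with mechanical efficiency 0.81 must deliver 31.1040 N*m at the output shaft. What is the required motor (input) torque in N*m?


tau_in = tau_out / (N * eta) = 31.1040 / (30 * 0.81) = 1.2800

1.2800 N*m


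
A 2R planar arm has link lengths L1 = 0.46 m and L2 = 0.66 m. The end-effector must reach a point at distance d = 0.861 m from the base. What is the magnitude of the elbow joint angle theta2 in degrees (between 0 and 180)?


cos(th2) = (d^2 - L1^2 - L2^2)/(2*L1*L2) = (0.861^2 - 0.46^2 - 0.66^2)/(2*0.46*0.66) = 0.15500823
th2 = acos(0.15500823) = 81.0827 deg

81.0827 degrees


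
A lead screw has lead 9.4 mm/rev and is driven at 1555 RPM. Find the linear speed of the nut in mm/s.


v = lead * (RPM/60) = 9.4*1555/60 = 243.6167

243.6167 mm/s


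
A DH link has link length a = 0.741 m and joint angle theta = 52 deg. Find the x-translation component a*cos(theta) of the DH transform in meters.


a*cos(theta) = 0.741*cos(52 deg) = 0.4562

0.4562 m


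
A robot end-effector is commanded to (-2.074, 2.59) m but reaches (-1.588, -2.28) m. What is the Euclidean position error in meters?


dx = -1.588 - (-2.074) = 0.4860, dy = -2.28 - (2.59) = -4.8700
err = sqrt(0.236196 + 23.716900) = 4.8942

4.8942 m


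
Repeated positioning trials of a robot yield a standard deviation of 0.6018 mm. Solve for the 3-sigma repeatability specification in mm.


repeatability = 3*sigma = 3*0.6018 = 1.8054

1.8054 mm


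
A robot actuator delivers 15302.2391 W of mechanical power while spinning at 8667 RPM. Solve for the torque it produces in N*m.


omega = 8667 * 2*pi/60 = 907.606118 rad/s
tau = P / omega = 15302.2391 / 907.606118 = 16.8600

16.8600 N*m


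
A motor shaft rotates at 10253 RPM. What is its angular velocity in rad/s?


omega = 10253 * 2*pi/60 = 1073.6916

1073.6916 rad/s


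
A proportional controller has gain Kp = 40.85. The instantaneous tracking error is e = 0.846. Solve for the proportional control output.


u_P = Kp * e = 40.85 * 0.846 = 34.5591

34.5591


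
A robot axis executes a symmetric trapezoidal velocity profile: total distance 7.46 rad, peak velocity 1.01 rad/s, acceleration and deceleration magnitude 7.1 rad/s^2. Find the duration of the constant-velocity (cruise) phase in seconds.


t_acc = v/a = 0.142254 s, d_acc = v^2/(2a) = 0.071838 rad each
d_cruise = 7.46 - 2*0.071838 = 7.316324 rad
t_cruise = d_cruise/v = 7.316324/1.01 = 7.2439

7.2439 s


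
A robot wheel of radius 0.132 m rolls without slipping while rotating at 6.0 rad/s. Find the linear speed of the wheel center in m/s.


v = omega * r = 6.0 * 0.132 = 0.7920

0.7920 m/s


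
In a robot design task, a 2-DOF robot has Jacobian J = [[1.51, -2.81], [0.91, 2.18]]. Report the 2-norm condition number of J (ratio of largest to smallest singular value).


JJ^T eigenvalues: trace(JJ^T) = 15.7567, det(JJ^T) = det(J)^2 = 34.20963121
s_max^2 = (15.7567 + sqrt(111.43507005))/2 = 13.15649054
s_min^2 = (15.7567 - sqrt(111.43507005))/2 = 2.60020946
kappa = s_max/s_min = sqrt(13.15649054/2.60020946) = 2.2494

2.2494


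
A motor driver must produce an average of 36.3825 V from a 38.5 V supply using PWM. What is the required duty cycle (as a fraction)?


D = V_avg/V_supply = 36.3825/38.5 = 0.9450

0.9450


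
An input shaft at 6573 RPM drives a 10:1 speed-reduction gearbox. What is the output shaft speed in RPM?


omega_out = omega_in / N = 6573 / 10 = 657.3000

657.3000 RPM


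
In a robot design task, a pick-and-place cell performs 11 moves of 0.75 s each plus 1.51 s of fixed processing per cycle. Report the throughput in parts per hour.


T_cycle = 11*0.75 + 1.51 = 9.7600 s
rate = 3600/T = 368.8525

368.8525 parts/hour


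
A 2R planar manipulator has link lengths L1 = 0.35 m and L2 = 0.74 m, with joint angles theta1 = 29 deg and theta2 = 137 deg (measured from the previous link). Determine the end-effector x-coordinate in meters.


x = L1*cos(th1) + L2*cos(th1+th2) = 0.35*cos(29 deg) + 0.74*cos(166 deg) = -0.4119

-0.4119 m


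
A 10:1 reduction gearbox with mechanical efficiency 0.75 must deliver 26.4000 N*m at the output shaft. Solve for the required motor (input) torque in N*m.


tau_in = tau_out / (N * eta) = 26.4000 / (10 * 0.75) = 3.5200

3.5200 N*m


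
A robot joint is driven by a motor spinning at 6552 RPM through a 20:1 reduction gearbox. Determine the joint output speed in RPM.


omega_joint = omega_motor / N = 6552 / 20 = 327.6000

327.6000 RPM


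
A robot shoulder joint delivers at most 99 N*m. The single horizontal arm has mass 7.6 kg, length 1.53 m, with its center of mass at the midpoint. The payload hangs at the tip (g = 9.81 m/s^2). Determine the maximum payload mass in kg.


tau_arm = m_arm*g*(L/2) = 7.6*9.81*1.53/2 = 57.0353 N*m
tau_payload = tau_max - tau_arm = 99 - 57.0353 = 41.9647
m_payload = tau_payload / (g*L) = 41.9647 / (9.81*1.53) = 2.7959

2.7959 kg


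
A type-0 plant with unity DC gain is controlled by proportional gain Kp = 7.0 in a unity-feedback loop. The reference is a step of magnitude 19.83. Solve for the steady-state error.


e_ss = R/(1 + Kp) = 19.83/(1 + 7.0) = 19.83/8.0000 = 2.4787

2.4787


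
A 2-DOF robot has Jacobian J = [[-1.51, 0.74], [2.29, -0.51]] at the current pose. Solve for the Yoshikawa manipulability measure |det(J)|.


det(J) = -1.51*-0.51 - (0.74)*(2.29) = -0.9245
|det(J)| = 0.9245

0.9245


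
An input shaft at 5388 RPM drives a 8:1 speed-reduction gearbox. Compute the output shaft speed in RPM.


omega_out = omega_in / N = 5388 / 8 = 673.5000

673.5000 RPM


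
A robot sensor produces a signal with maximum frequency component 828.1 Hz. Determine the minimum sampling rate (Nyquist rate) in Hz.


f_s,min = 2*f_max = 2*828.1 = 1656.2000

1656.2000 Hz


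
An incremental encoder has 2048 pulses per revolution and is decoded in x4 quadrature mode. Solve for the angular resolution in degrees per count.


resolution = 360 / (PPR * 4) = 360 / 8192 = 0.0439

0.0439 degrees


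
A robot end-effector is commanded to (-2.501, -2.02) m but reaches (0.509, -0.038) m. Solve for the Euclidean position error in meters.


dx = 0.509 - (-2.501) = 3.0100, dy = -0.038 - (-2.02) = 1.9820
err = sqrt(9.060100 + 3.928324) = 3.6039

3.6039 m


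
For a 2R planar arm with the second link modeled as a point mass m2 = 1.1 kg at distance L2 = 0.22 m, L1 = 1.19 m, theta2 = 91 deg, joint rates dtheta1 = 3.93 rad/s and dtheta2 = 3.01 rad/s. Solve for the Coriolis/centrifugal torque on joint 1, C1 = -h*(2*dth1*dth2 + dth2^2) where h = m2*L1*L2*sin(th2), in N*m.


h = m2*L1*L2*sin(th2) = 1.1*1.19*0.22*sin(91 deg) = 0.287936
C1 = -h*(2*3.93*3.01 + 3.01^2) = -0.287936*32.7187 = -9.4209

-9.4209 N*m


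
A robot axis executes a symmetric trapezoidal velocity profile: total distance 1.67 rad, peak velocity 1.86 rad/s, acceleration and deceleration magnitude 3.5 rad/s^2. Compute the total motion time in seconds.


t_acc = v/a = 1.86/3.5 = 0.531429 s
d_acc = v^2/(2a) = 0.494229 rad (each ramp)
d_cruise = 1.67 - 2*0.494229 = 0.681542 rad
t_cruise = 0.681542/1.86 = 0.366420 s
t_total = 2*0.531429 + 0.366420 = 1.4293

1.4293 s


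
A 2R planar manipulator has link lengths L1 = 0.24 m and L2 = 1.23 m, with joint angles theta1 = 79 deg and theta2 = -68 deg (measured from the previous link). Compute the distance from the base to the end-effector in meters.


x = L1*cos(th1) + L2*cos(th1+th2) = 1.253196
y = L1*sin(th1) + L2*sin(th1+th2) = 0.470286
d = sqrt(x^2 + y^2) = sqrt(1.570500 + 0.221169) = 1.3385

1.3385 m


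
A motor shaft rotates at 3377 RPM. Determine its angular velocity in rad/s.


omega = 3377 * 2*pi/60 = 353.6386

353.6386 rad/s


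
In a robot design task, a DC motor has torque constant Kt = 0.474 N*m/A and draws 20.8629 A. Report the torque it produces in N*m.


tau = Kt * I = 0.474*20.8629 = 9.8890

9.8890 N*m


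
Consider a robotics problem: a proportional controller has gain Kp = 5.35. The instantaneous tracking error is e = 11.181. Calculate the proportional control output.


u_P = Kp * e = 5.35 * 11.181 = 59.8183

59.8183


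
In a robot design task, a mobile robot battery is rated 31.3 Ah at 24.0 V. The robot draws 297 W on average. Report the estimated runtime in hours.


E = 31.3*24.0 = 751.2000 Wh
t = E/P = 751.2000/297 = 2.5293

2.5293 hours


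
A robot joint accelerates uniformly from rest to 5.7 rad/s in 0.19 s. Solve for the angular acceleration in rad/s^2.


alpha = delta_omega / t = 5.7 / 0.19 = 30.0000

30.0000 rad/s^2


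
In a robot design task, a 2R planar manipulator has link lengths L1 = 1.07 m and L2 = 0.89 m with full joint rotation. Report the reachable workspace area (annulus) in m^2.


r_max = L1 + L2 = 1.9600, r_min = |L1 - L2| = 0.1800
A = pi*(r_max^2 - r_min^2) = pi*(3.8416 - 0.0324) = 11.9670

11.9670 m^2


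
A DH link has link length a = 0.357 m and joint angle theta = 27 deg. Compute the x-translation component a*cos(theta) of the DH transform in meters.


a*cos(theta) = 0.357*cos(27 deg) = 0.3181

0.3181 m


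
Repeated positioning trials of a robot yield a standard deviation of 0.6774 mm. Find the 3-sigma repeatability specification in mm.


repeatability = 3*sigma = 3*0.6774 = 2.0322

2.0322 mm


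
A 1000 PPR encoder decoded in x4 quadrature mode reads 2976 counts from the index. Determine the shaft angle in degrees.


angle = counts * 360 / (PPR*4) = 2976 * 360 / 4000 = 267.8400

267.8400 degrees


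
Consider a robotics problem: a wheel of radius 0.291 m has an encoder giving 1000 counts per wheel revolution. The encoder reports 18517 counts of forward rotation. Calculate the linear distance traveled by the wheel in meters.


revs = 18517/1000 = 18.517000
d = revs * 2*pi*r = 18.517000 * 2*pi*0.291 = 33.8566

33.8566 m


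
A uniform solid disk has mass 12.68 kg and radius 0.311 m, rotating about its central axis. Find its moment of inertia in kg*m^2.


I = (1/2)*m*R^2 = 0.5*12.68*0.311^2 = 0.6132

0.6132 kg*m^2


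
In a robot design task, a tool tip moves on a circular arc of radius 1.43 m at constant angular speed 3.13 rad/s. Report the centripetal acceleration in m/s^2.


a_c = omega^2 * r = 3.13^2 * 1.43 = 14.0096

14.0096 m/s^2


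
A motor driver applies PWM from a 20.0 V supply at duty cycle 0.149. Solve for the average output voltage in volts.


V_avg = V_supply * D = 20.0*0.149 = 2.9800

2.9800 V


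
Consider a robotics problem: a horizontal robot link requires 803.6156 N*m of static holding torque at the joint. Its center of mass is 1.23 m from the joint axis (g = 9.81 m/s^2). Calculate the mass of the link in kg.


m = tau / (g*L) = 803.6156 / (9.81 * 1.23) = 66.6000

66.6000 kg


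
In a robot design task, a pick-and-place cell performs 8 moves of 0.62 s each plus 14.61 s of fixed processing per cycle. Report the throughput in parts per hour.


T_cycle = 8*0.62 + 14.61 = 19.5700 s
rate = 3600/T = 183.9550

183.9550 parts/hour


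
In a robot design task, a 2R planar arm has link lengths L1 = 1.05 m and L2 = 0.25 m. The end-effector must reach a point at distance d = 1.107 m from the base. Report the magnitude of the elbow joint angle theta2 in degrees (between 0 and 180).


cos(th2) = (d^2 - L1^2 - L2^2)/(2*L1*L2) = (1.107^2 - 1.05^2 - 0.25^2)/(2*1.05*0.25) = 0.11514095
th2 = acos(0.11514095) = 83.3882 deg

83.3882 degrees


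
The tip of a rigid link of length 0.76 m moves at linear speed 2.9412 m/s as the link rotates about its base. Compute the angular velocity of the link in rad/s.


omega = v / L = 2.9412 / 0.76 = 3.8700

3.8700 rad/s


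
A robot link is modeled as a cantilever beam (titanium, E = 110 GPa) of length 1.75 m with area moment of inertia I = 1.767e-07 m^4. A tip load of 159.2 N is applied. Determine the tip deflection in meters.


delta = F*L^3/(3*E*I) = 159.2*1.75^3/(3*1.100e+11*1.767e-07)
      = 853.2125/58311 = 0.0146

0.0146 m


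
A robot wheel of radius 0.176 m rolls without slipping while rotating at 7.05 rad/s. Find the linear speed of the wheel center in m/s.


v = omega * r = 7.05 * 0.176 = 1.2408

1.2408 m/s


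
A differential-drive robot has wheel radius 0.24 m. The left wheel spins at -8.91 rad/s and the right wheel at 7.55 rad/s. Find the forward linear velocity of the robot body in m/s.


v = r*(wR + wL)/2 = 0.24*(7.55 + -8.91)/2 = -0.1632

-0.1632 m/s


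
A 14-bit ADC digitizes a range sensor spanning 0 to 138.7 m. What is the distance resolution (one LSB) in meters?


res = range / 2^n = 138.7/2^14 = 138.7/16384 = 0.0085

0.0085 m


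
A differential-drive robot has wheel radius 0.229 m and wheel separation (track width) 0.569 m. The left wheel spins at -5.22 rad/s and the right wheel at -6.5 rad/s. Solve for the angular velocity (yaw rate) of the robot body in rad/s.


omega = r*(wR - wL)/L = 0.229*(-6.5 - (-5.22))/0.569 = -0.5151

-0.5151 rad/s


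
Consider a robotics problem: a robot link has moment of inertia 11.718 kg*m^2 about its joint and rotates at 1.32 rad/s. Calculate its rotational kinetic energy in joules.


KE = (1/2)*I*omega^2 = 0.5*11.718*1.32^2 = 10.2087

10.2087 J


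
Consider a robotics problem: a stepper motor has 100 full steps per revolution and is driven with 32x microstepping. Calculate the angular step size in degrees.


step = 360/(100*32) = 360/3200 = 0.1125

0.1125 degrees


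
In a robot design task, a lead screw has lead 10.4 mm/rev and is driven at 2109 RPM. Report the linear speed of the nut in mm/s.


v = lead * (RPM/60) = 10.4*2109/60 = 365.5600

365.5600 mm/s


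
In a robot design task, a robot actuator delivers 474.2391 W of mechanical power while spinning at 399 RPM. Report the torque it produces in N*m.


omega = 399 * 2*pi/60 = 41.783182 rad/s
tau = P / omega = 474.2391 / 41.783182 = 11.3500

11.3500 N*m


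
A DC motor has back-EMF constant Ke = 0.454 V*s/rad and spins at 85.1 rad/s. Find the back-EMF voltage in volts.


V_emf = Ke * omega = 0.454*85.1 = 38.6354

38.6354 V


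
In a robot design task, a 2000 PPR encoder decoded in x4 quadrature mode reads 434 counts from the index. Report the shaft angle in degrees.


angle = counts * 360 / (PPR*4) = 434 * 360 / 8000 = 19.5300

19.5300 degrees


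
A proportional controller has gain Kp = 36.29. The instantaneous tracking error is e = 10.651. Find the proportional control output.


u_P = Kp * e = 36.29 * 10.651 = 386.5248

386.5248


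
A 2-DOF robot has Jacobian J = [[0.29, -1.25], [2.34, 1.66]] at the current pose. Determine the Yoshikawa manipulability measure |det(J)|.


det(J) = 0.29*1.66 - (-1.25)*(2.34) = 3.4064
|det(J)| = 3.4064

3.4064


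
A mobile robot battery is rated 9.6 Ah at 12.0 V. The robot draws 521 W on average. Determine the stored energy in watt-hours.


E = capacity * V = 9.6*12.0 = 115.2000

115.2000 Wh


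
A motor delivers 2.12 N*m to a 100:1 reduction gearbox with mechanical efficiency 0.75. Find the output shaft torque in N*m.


tau_out = tau_in * N * eta = 2.12 * 100 * 0.75 = 159.0000

159.0000 N*m


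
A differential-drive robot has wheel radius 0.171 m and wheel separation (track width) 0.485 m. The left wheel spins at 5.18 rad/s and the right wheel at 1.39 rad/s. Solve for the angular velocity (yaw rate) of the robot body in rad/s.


omega = r*(wR - wL)/L = 0.171*(1.39 - (5.18))/0.485 = -1.3363

-1.3363 rad/s


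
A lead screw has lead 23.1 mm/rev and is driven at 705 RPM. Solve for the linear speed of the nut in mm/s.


v = lead * (RPM/60) = 23.1*705/60 = 271.4250

271.4250 mm/s


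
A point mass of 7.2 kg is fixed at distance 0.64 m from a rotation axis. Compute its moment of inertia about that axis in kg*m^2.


I = m*r^2 = 7.2*0.64^2 = 2.9491

2.9491 kg*m^2


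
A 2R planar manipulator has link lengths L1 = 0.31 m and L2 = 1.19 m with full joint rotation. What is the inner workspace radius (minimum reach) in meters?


r_min = |L1 - L2| = |0.31 - 1.19| = 0.8800

0.8800 m


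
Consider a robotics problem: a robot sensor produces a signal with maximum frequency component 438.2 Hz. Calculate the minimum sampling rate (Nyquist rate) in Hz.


f_s,min = 2*f_max = 2*438.2 = 876.4000

876.4000 Hz


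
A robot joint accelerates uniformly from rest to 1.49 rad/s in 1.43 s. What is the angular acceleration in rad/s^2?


alpha = delta_omega / t = 1.49 / 1.43 = 1.0420

1.0420 rad/s^2


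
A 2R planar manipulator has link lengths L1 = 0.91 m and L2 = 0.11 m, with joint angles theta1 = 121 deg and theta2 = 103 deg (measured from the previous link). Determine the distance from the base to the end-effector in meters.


x = L1*cos(th1) + L2*cos(th1+th2) = -0.547812
y = L1*sin(th1) + L2*sin(th1+th2) = 0.703610
d = sqrt(x^2 + y^2) = sqrt(0.300098 + 0.495067) = 0.8917

0.8917 m


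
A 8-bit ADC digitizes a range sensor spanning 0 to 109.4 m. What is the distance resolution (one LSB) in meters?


res = range / 2^n = 109.4/2^8 = 109.4/256 = 0.4273

0.4273 m


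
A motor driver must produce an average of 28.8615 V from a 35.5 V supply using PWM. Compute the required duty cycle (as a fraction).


D = V_avg/V_supply = 28.8615/35.5 = 0.8130

0.8130


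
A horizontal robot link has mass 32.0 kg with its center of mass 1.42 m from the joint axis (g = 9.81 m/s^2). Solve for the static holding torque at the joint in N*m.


tau = m*g*L = 32.0 * 9.81 * 1.42 = 445.7664

445.7664 N*m


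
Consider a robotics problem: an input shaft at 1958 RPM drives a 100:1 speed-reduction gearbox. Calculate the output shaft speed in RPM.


omega_out = omega_in / N = 1958 / 100 = 19.5800

19.5800 RPM


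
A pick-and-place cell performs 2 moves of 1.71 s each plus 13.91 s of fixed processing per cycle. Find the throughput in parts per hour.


T_cycle = 2*1.71 + 13.91 = 17.3300 s
rate = 3600/T = 207.7323

207.7323 parts/hour


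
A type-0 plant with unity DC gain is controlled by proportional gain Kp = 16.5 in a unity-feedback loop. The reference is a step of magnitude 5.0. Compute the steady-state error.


e_ss = R/(1 + Kp) = 5.0/(1 + 16.5) = 5.0/17.5000 = 0.2857

0.2857


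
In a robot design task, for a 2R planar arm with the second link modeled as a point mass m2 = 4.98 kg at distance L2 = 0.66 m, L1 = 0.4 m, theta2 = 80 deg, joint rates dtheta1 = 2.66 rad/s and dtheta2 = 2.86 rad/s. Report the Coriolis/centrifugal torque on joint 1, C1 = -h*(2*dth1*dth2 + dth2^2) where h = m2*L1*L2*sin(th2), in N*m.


h = m2*L1*L2*sin(th2) = 4.98*0.4*0.66*sin(80 deg) = 1.294746
C1 = -h*(2*2.66*2.86 + 2.86^2) = -1.294746*23.3948 = -30.2903

-30.2903 N*m


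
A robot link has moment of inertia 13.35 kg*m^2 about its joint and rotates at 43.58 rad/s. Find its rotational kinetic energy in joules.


KE = (1/2)*I*omega^2 = 0.5*13.35*43.58^2 = 12677.2695

12677.2695 J


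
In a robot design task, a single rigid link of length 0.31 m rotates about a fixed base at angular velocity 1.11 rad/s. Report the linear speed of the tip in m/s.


v = L*omega = 0.31 * 1.11 = 0.3441

0.3441 m/s


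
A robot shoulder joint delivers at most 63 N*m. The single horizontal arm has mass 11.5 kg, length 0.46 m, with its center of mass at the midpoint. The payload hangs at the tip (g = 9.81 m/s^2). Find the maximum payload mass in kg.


tau_arm = m_arm*g*(L/2) = 11.5*9.81*0.46/2 = 25.9475 N*m
tau_payload = tau_max - tau_arm = 63 - 25.9475 = 37.0525
m_payload = tau_payload / (g*L) = 37.0525 / (9.81*0.46) = 8.2109

8.2109 kg


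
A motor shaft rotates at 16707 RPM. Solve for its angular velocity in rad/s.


omega = 16707 * 2*pi/60 = 1749.5529

1749.5529 rad/s


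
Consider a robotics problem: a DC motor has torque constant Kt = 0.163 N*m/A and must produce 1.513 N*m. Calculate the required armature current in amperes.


I = tau / Kt = 1.513/0.163 = 9.2822

9.2822 A


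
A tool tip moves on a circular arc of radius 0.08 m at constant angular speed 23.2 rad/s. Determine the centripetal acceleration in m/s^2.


a_c = omega^2 * r = 23.2^2 * 0.08 = 43.0592

43.0592 m/s^2


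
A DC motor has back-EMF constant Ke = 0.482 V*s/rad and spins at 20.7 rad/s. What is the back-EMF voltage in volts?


V_emf = Ke * omega = 0.482*20.7 = 9.9774

9.9774 V


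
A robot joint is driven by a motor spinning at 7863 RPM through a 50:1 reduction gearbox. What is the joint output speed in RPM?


omega_joint = omega_motor / N = 7863 / 50 = 157.2600

157.2600 RPM


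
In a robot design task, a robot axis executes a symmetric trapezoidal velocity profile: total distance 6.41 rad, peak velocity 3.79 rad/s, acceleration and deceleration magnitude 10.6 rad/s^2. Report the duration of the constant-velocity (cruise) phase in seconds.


t_acc = v/a = 0.357547 s, d_acc = v^2/(2a) = 0.677552 rad each
d_cruise = 6.41 - 2*0.677552 = 5.054896 rad
t_cruise = d_cruise/v = 5.054896/3.79 = 1.3337

1.3337 s


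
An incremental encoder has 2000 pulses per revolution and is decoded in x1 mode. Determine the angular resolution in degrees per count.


resolution = 360 / (PPR * 1) = 360 / 2000 = 0.1800

0.1800 degrees


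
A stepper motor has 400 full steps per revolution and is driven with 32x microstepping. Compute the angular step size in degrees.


step = 360/(400*32) = 360/12800 = 0.0281

0.0281 degrees


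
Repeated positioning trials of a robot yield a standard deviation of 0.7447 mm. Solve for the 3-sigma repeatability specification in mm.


repeatability = 3*sigma = 3*0.7447 = 2.2341

2.2341 mm


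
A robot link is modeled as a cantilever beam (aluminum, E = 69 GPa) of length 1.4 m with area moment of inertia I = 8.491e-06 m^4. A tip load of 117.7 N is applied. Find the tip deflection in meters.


delta = F*L^3/(3*E*I) = 117.7*1.4^3/(3*6.900e+10*8.491e-06)
      = 322.9688/1757637 = 1.8375e-04

1.8375e-04 m


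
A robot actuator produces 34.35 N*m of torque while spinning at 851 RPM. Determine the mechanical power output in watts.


omega = 851 * 2*pi/60 = 89.116512 rad/s
P = tau * omega = 34.35 * 89.116512 = 3061.1522

3061.1522 W


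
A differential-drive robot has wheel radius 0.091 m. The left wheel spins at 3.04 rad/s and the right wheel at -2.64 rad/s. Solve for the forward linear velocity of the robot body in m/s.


v = r*(wR + wL)/2 = 0.091*(-2.64 + 3.04)/2 = 0.0182

0.0182 m/s


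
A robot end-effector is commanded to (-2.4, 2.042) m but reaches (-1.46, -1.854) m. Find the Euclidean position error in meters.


dx = -1.46 - (-2.4) = 0.9400, dy = -1.854 - (2.042) = -3.8960
err = sqrt(0.883600 + 15.178816) = 4.0078

4.0078 m


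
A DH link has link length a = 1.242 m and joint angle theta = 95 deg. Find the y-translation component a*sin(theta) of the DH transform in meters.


a*sin(theta) = 1.242*sin(95 deg) = 1.2373

1.2373 m


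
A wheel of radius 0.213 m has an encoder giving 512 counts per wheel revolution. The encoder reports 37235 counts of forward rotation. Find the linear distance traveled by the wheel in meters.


revs = 37235/512 = 72.724609
d = revs * 2*pi*r = 72.724609 * 2*pi*0.213 = 97.3287

97.3287 m


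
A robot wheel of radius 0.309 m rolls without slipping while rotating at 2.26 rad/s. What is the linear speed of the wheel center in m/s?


v = omega * r = 2.26 * 0.309 = 0.6983

0.6983 m/s


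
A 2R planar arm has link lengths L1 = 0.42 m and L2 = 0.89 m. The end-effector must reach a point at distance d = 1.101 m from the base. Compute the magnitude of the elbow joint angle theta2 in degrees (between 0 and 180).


cos(th2) = (d^2 - L1^2 - L2^2)/(2*L1*L2) = (1.101^2 - 0.42^2 - 0.89^2)/(2*0.42*0.89) = 0.32597780
th2 = acos(0.32597780) = 70.9752 deg

70.9752 degrees


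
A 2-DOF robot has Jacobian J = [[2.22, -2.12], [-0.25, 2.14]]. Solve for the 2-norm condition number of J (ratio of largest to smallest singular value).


JJ^T eigenvalues: trace(JJ^T) = 14.0649, det(JJ^T) = det(J)^2 = 17.81515264
s_max^2 = (14.0649 + sqrt(126.56080145))/2 = 12.65741225
s_min^2 = (14.0649 - sqrt(126.56080145))/2 = 1.40748775
kappa = s_max/s_min = sqrt(12.65741225/1.40748775) = 2.9988

2.9988
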